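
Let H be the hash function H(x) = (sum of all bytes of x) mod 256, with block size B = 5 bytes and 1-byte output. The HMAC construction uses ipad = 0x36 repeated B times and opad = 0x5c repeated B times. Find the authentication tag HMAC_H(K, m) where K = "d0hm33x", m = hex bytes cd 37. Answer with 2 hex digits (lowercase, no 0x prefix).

Key "d0hm33x" = 64 30 68 6d 33 33 78 is 7 bytes > B = 5, so hash it first: H(key) = 47, then zero-pad to 5 bytes: K' = 47 00 00 00 00.
K' ⊕ ipad = 71 36 36 36 36.  K' ⊕ opad = 1b 5c 5c 5c 5c.
Inner input = (K'⊕ipad) ∥ m = 71 36 36 36 36 ∥ cd 37.
Inner hash: sum = 113+54+54+54+54+205+55 = 589; mod 256 = 77 → 4d.
Outer input = (K'⊕opad) ∥ inner = 1b 5c 5c 5c 5c ∥ 4d.
Outer hash (tag): sum = 27+92+92+92+92+77 = 472; mod 256 = 216 → d8.

d8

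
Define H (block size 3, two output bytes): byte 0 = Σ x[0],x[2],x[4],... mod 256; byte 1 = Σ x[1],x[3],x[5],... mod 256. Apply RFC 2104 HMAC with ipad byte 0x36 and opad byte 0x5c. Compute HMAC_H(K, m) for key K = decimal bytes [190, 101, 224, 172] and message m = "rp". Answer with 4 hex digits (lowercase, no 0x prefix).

b79b

Key decimal bytes [190, 101, 224, 172] = be 65 e0 ac is 4 bytes > B = 3, so hash it first: H(key) = 9e 11, then zero-pad to 3 bytes: K' = 9e 11 00.
K' ⊕ ipad = a8 27 36.  K' ⊕ opad = c2 4d 5c.
Inner input = (K'⊕ipad) ∥ m = a8 27 36 ∥ 72 70.
Inner hash: even-index sum = 334 mod 256 = 78; odd-index sum = 153 mod 256 = 153 → 4e 99.
Outer input = (K'⊕opad) ∥ inner = c2 4d 5c ∥ 4e 99.
Outer hash (tag): even-index sum = 439 mod 256 = 183; odd-index sum = 155 mod 256 = 155 → b7 9b.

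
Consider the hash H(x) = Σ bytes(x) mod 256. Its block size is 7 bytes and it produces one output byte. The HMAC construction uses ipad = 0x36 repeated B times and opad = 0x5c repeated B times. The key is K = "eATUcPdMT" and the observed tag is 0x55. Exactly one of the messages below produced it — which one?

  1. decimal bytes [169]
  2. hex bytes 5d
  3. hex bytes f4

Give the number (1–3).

2

Key "eATUcPdMT" = 65 41 54 55 63 50 64 4d 54 is 9 bytes > B = 7, so hash it first: H(key) = 07, then zero-pad to 7 bytes: K' = 07 00 00 00 00 00 00.
K' ⊕ ipad = 31 36 36 36 36 36 36; K' ⊕ opad = 5b 5c 5c 5c 5c 5c 5c.
m1: inner = H(31 36 36 36 36 36 36 a9) = 1e; tag = H(5b 5c 5c 5c 5c 5c 5c 1e) = a1
m2: inner = H(31 36 36 36 36 36 36 5d) = d2; tag = H(5b 5c 5c 5c 5c 5c 5c d2) = 55 ← matches
m3: inner = H(31 36 36 36 36 36 36 f4) = 69; tag = H(5b 5c 5c 5c 5c 5c 5c 69) = ec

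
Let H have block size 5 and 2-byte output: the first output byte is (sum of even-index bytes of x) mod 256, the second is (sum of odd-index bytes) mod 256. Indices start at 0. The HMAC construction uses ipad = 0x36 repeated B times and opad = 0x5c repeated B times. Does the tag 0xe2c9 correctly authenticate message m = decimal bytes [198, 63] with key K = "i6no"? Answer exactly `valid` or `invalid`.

valid

Key "i6no" = 69 36 6e 6f is 4 bytes ≤ B = 5; zero-pad to 5 bytes: K' = 69 36 6e 6f 00.
K' ⊕ ipad = 5f 00 58 59 36; K' ⊕ opad = 35 6a 32 33 5c.
Inner hash: even-index sum = 300 mod 256 = 44; odd-index sum = 287 mod 256 = 31 → 2c 1f.
Outer hash (recomputed tag): even-index sum = 226 mod 256 = 226; odd-index sum = 201 mod 256 = 201 → e2 c9.
Recomputed tag = e2c9; claimed = e2c9 → match.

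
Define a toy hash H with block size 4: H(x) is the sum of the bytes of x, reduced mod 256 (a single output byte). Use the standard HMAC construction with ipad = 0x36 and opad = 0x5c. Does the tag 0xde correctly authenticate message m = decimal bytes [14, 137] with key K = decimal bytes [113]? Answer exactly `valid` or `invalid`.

invalid

Key decimal bytes [113] = 71 is 1 byte ≤ B = 4; zero-pad to 4 bytes: K' = 71 00 00 00.
K' ⊕ ipad = 47 36 36 36; K' ⊕ opad = 2d 5c 5c 5c.
Inner hash: sum = 71+54+54+54+14+137 = 384; mod 256 = 128 → 80.
Outer hash (recomputed tag): sum = 45+92+92+92+128 = 449; mod 256 = 193 → c1.
Recomputed tag = c1; claimed = de → mismatch.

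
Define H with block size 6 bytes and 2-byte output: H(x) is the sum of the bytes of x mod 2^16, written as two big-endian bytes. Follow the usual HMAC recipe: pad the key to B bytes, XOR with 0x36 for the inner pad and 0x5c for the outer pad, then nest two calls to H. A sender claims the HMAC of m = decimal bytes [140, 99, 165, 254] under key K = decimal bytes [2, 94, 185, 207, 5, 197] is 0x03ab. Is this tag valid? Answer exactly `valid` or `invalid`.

Key decimal bytes [2, 94, 185, 207, 5, 197] = 02 5e b9 cf 05 c5 is exactly B = 6 bytes: K' = 02 5e b9 cf 05 c5.
K' ⊕ ipad = 34 68 8f f9 33 f3; K' ⊕ opad = 5e 02 e5 93 59 99.
Inner hash: sum = 52+104+143+249+51+243+140+99+165+254 = 1500 → 05 dc.
Outer hash (recomputed tag): sum = 94+2+229+147+89+153+5+220 = 939 → 03 ab.
Recomputed tag = 03ab; claimed = 03ab → match.

valid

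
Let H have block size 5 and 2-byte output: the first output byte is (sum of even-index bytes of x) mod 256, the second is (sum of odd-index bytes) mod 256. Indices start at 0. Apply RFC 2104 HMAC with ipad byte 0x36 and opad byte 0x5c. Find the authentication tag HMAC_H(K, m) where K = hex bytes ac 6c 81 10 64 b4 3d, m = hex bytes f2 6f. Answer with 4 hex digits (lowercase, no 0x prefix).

Key hex bytes ac 6c 81 10 64 b4 3d is 7 bytes > B = 5, so hash it first: H(key) = ce 30, then zero-pad to 5 bytes: K' = ce 30 00 00 00.
K' ⊕ ipad = f8 06 36 36 36.  K' ⊕ opad = 92 6c 5c 5c 5c.
Inner input = (K'⊕ipad) ∥ m = f8 06 36 36 36 ∥ f2 6f.
Inner hash: even-index sum = 467 mod 256 = 211; odd-index sum = 302 mod 256 = 46 → d3 2e.
Outer input = (K'⊕opad) ∥ inner = 92 6c 5c 5c 5c ∥ d3 2e.
Outer hash (tag): even-index sum = 376 mod 256 = 120; odd-index sum = 411 mod 256 = 155 → 78 9b.

789b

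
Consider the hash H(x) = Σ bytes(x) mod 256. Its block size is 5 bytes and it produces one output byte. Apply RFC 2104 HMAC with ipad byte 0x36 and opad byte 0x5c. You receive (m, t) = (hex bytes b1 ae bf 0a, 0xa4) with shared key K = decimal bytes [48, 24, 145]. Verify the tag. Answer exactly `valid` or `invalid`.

valid

Key decimal bytes [48, 24, 145] = 30 18 91 is 3 bytes ≤ B = 5; zero-pad to 5 bytes: K' = 30 18 91 00 00.
K' ⊕ ipad = 06 2e a7 36 36; K' ⊕ opad = 6c 44 cd 5c 5c.
Inner hash: sum = 6+46+167+54+54+177+174+191+10 = 879; mod 256 = 111 → 6f.
Outer hash (recomputed tag): sum = 108+68+205+92+92+111 = 676; mod 256 = 164 → a4.
Recomputed tag = a4; claimed = a4 → match.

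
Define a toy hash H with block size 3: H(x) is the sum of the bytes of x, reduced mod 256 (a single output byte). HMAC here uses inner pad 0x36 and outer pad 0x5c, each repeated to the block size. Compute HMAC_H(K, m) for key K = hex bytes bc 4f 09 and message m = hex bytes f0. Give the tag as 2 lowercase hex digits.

7a

Key hex bytes bc 4f 09 is exactly B = 3 bytes: K' = bc 4f 09.
K' ⊕ ipad = 8a 79 3f.  K' ⊕ opad = e0 13 55.
Inner input = (K'⊕ipad) ∥ m = 8a 79 3f ∥ f0.
Inner hash: sum = 138+121+63+240 = 562; mod 256 = 50 → 32.
Outer input = (K'⊕opad) ∥ inner = e0 13 55 ∥ 32.
Outer hash (tag): sum = 224+19+85+50 = 378; mod 256 = 122 → 7a.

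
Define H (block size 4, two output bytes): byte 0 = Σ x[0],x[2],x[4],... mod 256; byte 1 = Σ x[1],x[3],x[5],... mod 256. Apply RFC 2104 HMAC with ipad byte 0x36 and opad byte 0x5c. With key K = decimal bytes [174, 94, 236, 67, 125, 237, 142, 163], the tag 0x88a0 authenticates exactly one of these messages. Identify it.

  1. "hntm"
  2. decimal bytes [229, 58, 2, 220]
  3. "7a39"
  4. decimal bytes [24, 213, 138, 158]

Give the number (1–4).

Key decimal bytes [174, 94, 236, 67, 125, 237, 142, 163] = ae 5e ec 43 7d ed 8e a3 is 8 bytes > B = 4, so hash it first: H(key) = a5 31, then zero-pad to 4 bytes: K' = a5 31 00 00.
K' ⊕ ipad = 93 07 36 36; K' ⊕ opad = f9 6d 5c 5c.
m1: inner = H(93 07 36 36 68 6e 74 6d) = a5 18; tag = H(f9 6d 5c 5c a5 18) = fae1
m2: inner = H(93 07 36 36 e5 3a 02 dc) = b0 53; tag = H(f9 6d 5c 5c b0 53) = 051c
m3: inner = H(93 07 36 36 37 61 33 39) = 33 d7; tag = H(f9 6d 5c 5c 33 d7) = 88a0 ← matches
m4: inner = H(93 07 36 36 18 d5 8a 9e) = 6b b0; tag = H(f9 6d 5c 5c 6b b0) = c079

3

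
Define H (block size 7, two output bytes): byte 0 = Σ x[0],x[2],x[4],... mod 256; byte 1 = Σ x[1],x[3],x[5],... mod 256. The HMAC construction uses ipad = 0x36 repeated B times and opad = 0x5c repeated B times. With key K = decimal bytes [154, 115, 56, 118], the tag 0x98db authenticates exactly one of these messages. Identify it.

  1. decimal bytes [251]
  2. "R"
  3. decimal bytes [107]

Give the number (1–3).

Key decimal bytes [154, 115, 56, 118] = 9a 73 38 76 is 4 bytes ≤ B = 7; zero-pad to 7 bytes: K' = 9a 73 38 76 00 00 00.
K' ⊕ ipad = ac 45 0e 40 36 36 36; K' ⊕ opad = c6 2f 64 2a 5c 5c 5c.
m1: inner = H(ac 45 0e 40 36 36 36 fb) = 26 b6; tag = H(c6 2f 64 2a 5c 5c 5c 26 b6) = 98db ← matches
m2: inner = H(ac 45 0e 40 36 36 36 52) = 26 0d; tag = H(c6 2f 64 2a 5c 5c 5c 26 0d) = efdb
m3: inner = H(ac 45 0e 40 36 36 36 6b) = 26 26; tag = H(c6 2f 64 2a 5c 5c 5c 26 26) = 08db

1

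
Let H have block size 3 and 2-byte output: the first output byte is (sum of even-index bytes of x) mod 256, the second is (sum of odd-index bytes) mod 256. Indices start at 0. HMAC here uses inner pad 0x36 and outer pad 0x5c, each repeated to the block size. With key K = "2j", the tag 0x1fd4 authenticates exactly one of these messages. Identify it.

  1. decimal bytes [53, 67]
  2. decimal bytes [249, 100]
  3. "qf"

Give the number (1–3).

2

Key "2j" = 32 6a is 2 bytes ≤ B = 3; zero-pad to 3 bytes: K' = 32 6a 00.
K' ⊕ ipad = 04 5c 36; K' ⊕ opad = 6e 36 5c.
m1: inner = H(04 5c 36 35 43) = 7d 91; tag = H(6e 36 5c 7d 91) = 5bb3
m2: inner = H(04 5c 36 f9 64) = 9e 55; tag = H(6e 36 5c 9e 55) = 1fd4 ← matches
m3: inner = H(04 5c 36 71 66) = a0 cd; tag = H(6e 36 5c a0 cd) = 97d6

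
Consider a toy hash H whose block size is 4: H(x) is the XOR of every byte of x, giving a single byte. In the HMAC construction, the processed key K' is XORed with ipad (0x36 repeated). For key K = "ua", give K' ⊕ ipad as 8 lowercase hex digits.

43573636

Key "ua" = 75 61 is 2 bytes ≤ B = 4; zero-pad to 4 bytes: K' = 75 61 00 00.
XOR each byte with 0x36: 75⊕36=43, 61⊕36=57, 00⊕36=36, 00⊕36=36.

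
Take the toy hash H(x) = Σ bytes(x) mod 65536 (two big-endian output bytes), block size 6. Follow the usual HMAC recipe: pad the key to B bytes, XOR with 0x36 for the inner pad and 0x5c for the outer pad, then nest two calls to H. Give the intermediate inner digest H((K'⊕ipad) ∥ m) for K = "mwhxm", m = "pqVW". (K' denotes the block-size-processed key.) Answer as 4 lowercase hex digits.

Key "mwhxm" = 6d 77 68 78 6d is 5 bytes ≤ B = 6; zero-pad to 6 bytes: K' = 6d 77 68 78 6d 00.
K' ⊕ ipad = 5b 41 5e 4e 5b 36.
Inner input = 5b 41 5e 4e 5b 36 ∥ 70 71 56 57.
Inner hash: sum = 91+65+94+78+91+54+112+113+86+87 = 871 → 03 67.

0367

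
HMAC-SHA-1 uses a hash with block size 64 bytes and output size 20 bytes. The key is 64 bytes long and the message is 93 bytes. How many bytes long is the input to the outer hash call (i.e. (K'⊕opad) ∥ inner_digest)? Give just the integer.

84

Key is 64 ≤ 64 bytes, zero-padded: |K'| = 64.
Outer input = (K'⊕opad) ∥ H(inner) → 64 + 20 = 84 bytes.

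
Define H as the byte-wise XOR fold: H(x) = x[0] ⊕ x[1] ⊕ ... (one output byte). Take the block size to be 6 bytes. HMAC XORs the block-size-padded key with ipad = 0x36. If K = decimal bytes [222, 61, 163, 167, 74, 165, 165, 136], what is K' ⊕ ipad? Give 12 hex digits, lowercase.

Key decimal bytes [222, 61, 163, 167, 74, 165, 165, 136] = de 3d a3 a7 4a a5 a5 88 is 8 bytes > B = 6, so hash it first: H(key) = 25, then zero-pad to 6 bytes: K' = 25 00 00 00 00 00.
XOR each byte with 0x36: 25⊕36=13, 00⊕36=36, 00⊕36=36, 00⊕36=36, 00⊕36=36, 00⊕36=36.

133636363636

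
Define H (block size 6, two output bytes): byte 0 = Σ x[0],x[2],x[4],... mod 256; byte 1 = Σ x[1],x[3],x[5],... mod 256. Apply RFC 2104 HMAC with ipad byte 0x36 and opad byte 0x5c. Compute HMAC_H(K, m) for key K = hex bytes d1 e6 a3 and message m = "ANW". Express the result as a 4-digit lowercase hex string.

Key hex bytes d1 e6 a3 is 3 bytes ≤ B = 6; zero-pad to 6 bytes: K' = d1 e6 a3 00 00 00.
K' ⊕ ipad = e7 d0 95 36 36 36.  K' ⊕ opad = 8d ba ff 5c 5c 5c.
Inner input = (K'⊕ipad) ∥ m = e7 d0 95 36 36 36 ∥ 41 4e 57.
Inner hash: even-index sum = 586 mod 256 = 74; odd-index sum = 394 mod 256 = 138 → 4a 8a.
Outer input = (K'⊕opad) ∥ inner = 8d ba ff 5c 5c 5c ∥ 4a 8a.
Outer hash (tag): even-index sum = 562 mod 256 = 50; odd-index sum = 508 mod 256 = 252 → 32 fc.

32fc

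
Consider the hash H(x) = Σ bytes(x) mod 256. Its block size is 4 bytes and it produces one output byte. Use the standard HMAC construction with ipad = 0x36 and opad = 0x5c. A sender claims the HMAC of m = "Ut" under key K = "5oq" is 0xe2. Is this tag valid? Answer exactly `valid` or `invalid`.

invalid

Key "5oq" = 35 6f 71 is 3 bytes ≤ B = 4; zero-pad to 4 bytes: K' = 35 6f 71 00.
K' ⊕ ipad = 03 59 47 36; K' ⊕ opad = 69 33 2d 5c.
Inner hash: sum = 3+89+71+54+85+116 = 418; mod 256 = 162 → a2.
Outer hash (recomputed tag): sum = 105+51+45+92+162 = 455; mod 256 = 199 → c7.
Recomputed tag = c7; claimed = e2 → mismatch.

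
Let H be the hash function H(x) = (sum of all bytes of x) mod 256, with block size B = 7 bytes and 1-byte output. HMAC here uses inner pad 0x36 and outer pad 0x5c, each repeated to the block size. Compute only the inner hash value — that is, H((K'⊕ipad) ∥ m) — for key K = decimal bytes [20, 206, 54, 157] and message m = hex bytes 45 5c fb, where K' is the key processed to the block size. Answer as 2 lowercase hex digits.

Key decimal bytes [20, 206, 54, 157] = 14 ce 36 9d is 4 bytes ≤ B = 7; zero-pad to 7 bytes: K' = 14 ce 36 9d 00 00 00.
K' ⊕ ipad = 22 f8 00 ab 36 36 36.
Inner input = 22 f8 00 ab 36 36 36 ∥ 45 5c fb.
Inner hash: sum = 34+248+0+171+54+54+54+69+92+251 = 1027; mod 256 = 3 → 03.

03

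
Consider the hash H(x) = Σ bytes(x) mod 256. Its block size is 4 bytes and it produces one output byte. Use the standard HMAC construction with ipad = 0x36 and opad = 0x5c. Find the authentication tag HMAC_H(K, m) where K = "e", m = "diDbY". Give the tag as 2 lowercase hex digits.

Key "e" = 65 is 1 byte ≤ B = 4; zero-pad to 4 bytes: K' = 65 00 00 00.
K' ⊕ ipad = 53 36 36 36.  K' ⊕ opad = 39 5c 5c 5c.
Inner input = (K'⊕ipad) ∥ m = 53 36 36 36 ∥ 64 69 44 62 59.
Inner hash: sum = 83+54+54+54+100+105+68+98+89 = 705; mod 256 = 193 → c1.
Outer input = (K'⊕opad) ∥ inner = 39 5c 5c 5c ∥ c1.
Outer hash (tag): sum = 57+92+92+92+193 = 526; mod 256 = 14 → 0e.

0e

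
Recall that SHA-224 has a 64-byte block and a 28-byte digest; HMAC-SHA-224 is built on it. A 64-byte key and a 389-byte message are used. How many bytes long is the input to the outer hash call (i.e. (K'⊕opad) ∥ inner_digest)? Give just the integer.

Key is 64 ≤ 64 bytes, zero-padded: |K'| = 64.
Outer input = (K'⊕opad) ∥ H(inner) → 64 + 28 = 92 bytes.

92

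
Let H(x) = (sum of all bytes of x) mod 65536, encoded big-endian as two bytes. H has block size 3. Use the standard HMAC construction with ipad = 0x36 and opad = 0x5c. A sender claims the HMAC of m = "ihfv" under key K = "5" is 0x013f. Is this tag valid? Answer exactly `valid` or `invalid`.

Key "5" = 35 is 1 byte ≤ B = 3; zero-pad to 3 bytes: K' = 35 00 00.
K' ⊕ ipad = 03 36 36; K' ⊕ opad = 69 5c 5c.
Inner hash: sum = 3+54+54+105+104+102+118 = 540 → 02 1c.
Outer hash (recomputed tag): sum = 105+92+92+2+28 = 319 → 01 3f.
Recomputed tag = 013f; claimed = 013f → match.

valid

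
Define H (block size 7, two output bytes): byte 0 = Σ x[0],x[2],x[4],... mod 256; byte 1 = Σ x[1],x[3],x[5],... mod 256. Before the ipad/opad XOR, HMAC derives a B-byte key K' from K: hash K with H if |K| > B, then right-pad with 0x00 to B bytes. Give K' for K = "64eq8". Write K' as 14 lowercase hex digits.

36346571380000

Key "64eq8" = 36 34 65 71 38 is 5 bytes ≤ B = 7; zero-pad to 7 bytes: K' = 36 34 65 71 38 00 00.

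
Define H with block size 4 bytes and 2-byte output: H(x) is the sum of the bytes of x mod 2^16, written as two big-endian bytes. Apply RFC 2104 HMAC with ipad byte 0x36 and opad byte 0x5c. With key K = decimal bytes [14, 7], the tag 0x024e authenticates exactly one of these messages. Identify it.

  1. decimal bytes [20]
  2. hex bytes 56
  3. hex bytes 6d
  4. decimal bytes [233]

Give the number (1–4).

Key decimal bytes [14, 7] = 0e 07 is 2 bytes ≤ B = 4; zero-pad to 4 bytes: K' = 0e 07 00 00.
K' ⊕ ipad = 38 31 36 36; K' ⊕ opad = 52 5b 5c 5c.
m1: inner = H(38 31 36 36 14) = 00 e9; tag = H(52 5b 5c 5c 00 e9) = 024e ← matches
m2: inner = H(38 31 36 36 56) = 01 2b; tag = H(52 5b 5c 5c 01 2b) = 0191
m3: inner = H(38 31 36 36 6d) = 01 42; tag = H(52 5b 5c 5c 01 42) = 01a8
m4: inner = H(38 31 36 36 e9) = 01 be; tag = H(52 5b 5c 5c 01 be) = 0224

1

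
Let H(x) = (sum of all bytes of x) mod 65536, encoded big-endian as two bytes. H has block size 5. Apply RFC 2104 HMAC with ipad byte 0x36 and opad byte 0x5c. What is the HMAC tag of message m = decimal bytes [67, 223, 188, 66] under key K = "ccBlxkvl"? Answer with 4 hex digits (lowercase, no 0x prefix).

Key "ccBlxkvl" = 63 63 42 6c 78 6b 76 6c is 8 bytes > B = 5, so hash it first: H(key) = 03 39, then zero-pad to 5 bytes: K' = 03 39 00 00 00.
K' ⊕ ipad = 35 0f 36 36 36.  K' ⊕ opad = 5f 65 5c 5c 5c.
Inner input = (K'⊕ipad) ∥ m = 35 0f 36 36 36 ∥ 43 df bc 42.
Inner hash: sum = 53+15+54+54+54+67+223+188+66 = 774 → 03 06.
Outer input = (K'⊕opad) ∥ inner = 5f 65 5c 5c 5c ∥ 03 06.
Outer hash (tag): sum = 95+101+92+92+92+3+6 = 481 → 01 e1.

01e1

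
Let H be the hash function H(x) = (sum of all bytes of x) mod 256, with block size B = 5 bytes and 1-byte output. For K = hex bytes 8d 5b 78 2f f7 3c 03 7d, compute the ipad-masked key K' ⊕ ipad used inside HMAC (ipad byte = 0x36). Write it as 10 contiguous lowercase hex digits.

7436363636

Key hex bytes 8d 5b 78 2f f7 3c 03 7d is 8 bytes > B = 5, so hash it first: H(key) = 42, then zero-pad to 5 bytes: K' = 42 00 00 00 00.
XOR each byte with 0x36: 42⊕36=74, 00⊕36=36, 00⊕36=36, 00⊕36=36, 00⊕36=36.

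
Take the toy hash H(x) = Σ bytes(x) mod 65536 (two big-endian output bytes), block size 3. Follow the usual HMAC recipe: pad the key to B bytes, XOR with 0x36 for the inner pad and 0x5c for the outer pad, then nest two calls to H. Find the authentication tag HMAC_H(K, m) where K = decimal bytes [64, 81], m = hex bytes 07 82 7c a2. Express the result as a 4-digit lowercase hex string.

Key decimal bytes [64, 81] = 40 51 is 2 bytes ≤ B = 3; zero-pad to 3 bytes: K' = 40 51 00.
K' ⊕ ipad = 76 67 36.  K' ⊕ opad = 1c 0d 5c.
Inner input = (K'⊕ipad) ∥ m = 76 67 36 ∥ 07 82 7c a2.
Inner hash: sum = 118+103+54+7+130+124+162 = 698 → 02 ba.
Outer input = (K'⊕opad) ∥ inner = 1c 0d 5c ∥ 02 ba.
Outer hash (tag): sum = 28+13+92+2+186 = 321 → 01 41.

0141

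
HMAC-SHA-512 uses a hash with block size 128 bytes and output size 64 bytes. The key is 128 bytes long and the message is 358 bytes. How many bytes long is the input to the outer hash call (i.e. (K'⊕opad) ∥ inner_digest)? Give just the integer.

192

Key is 128 ≤ 128 bytes, zero-padded: |K'| = 128.
Outer input = (K'⊕opad) ∥ H(inner) → 128 + 64 = 192 bytes.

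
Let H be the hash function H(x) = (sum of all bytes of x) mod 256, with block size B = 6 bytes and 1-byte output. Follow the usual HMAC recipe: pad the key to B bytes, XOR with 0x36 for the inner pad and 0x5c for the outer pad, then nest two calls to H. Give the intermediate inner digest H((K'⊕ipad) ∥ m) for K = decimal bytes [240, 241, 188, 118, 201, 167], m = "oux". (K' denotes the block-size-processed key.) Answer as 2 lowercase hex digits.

Key decimal bytes [240, 241, 188, 118, 201, 167] = f0 f1 bc 76 c9 a7 is exactly B = 6 bytes: K' = f0 f1 bc 76 c9 a7.
K' ⊕ ipad = c6 c7 8a 40 ff 91.
Inner input = c6 c7 8a 40 ff 91 ∥ 6f 75 78.
Inner hash: sum = 198+199+138+64+255+145+111+117+120 = 1347; mod 256 = 67 → 43.

43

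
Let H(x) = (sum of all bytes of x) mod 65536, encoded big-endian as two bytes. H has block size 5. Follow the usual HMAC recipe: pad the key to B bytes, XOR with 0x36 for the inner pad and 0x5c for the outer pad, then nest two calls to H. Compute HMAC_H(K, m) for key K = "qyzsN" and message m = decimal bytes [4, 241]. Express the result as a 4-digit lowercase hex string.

Key "qyzsN" = 71 79 7a 73 4e is exactly B = 5 bytes: K' = 71 79 7a 73 4e.
K' ⊕ ipad = 47 4f 4c 45 78.  K' ⊕ opad = 2d 25 26 2f 12.
Inner input = (K'⊕ipad) ∥ m = 47 4f 4c 45 78 ∥ 04 f1.
Inner hash: sum = 71+79+76+69+120+4+241 = 660 → 02 94.
Outer input = (K'⊕opad) ∥ inner = 2d 25 26 2f 12 ∥ 02 94.
Outer hash (tag): sum = 45+37+38+47+18+2+148 = 335 → 01 4f.

014f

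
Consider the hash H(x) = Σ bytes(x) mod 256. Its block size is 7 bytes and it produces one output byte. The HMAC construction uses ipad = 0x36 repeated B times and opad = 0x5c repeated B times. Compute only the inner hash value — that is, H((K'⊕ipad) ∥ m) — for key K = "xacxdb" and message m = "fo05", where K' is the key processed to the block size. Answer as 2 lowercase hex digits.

Key "xacxdb" = 78 61 63 78 64 62 is 6 bytes ≤ B = 7; zero-pad to 7 bytes: K' = 78 61 63 78 64 62 00.
K' ⊕ ipad = 4e 57 55 4e 52 54 36.
Inner input = 4e 57 55 4e 52 54 36 ∥ 66 6f 30 35.
Inner hash: sum = 78+87+85+78+82+84+54+102+111+48+53 = 862; mod 256 = 94 → 5e.

5e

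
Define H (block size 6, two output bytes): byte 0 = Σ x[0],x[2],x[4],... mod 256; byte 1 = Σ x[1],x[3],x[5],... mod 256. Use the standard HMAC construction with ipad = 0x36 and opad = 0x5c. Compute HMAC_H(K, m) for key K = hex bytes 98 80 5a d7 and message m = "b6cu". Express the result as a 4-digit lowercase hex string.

Key hex bytes 98 80 5a d7 is 4 bytes ≤ B = 6; zero-pad to 6 bytes: K' = 98 80 5a d7 00 00.
K' ⊕ ipad = ae b6 6c e1 36 36.  K' ⊕ opad = c4 dc 06 8b 5c 5c.
Inner input = (K'⊕ipad) ∥ m = ae b6 6c e1 36 36 ∥ 62 36 63 75.
Inner hash: even-index sum = 533 mod 256 = 21; odd-index sum = 632 mod 256 = 120 → 15 78.
Outer input = (K'⊕opad) ∥ inner = c4 dc 06 8b 5c 5c ∥ 15 78.
Outer hash (tag): even-index sum = 315 mod 256 = 59; odd-index sum = 571 mod 256 = 59 → 3b 3b.

3b3b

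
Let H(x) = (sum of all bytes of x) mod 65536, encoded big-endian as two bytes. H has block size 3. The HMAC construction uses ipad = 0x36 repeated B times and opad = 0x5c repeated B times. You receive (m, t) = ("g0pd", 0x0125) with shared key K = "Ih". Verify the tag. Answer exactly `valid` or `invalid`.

valid

Key "Ih" = 49 68 is 2 bytes ≤ B = 3; zero-pad to 3 bytes: K' = 49 68 00.
K' ⊕ ipad = 7f 5e 36; K' ⊕ opad = 15 34 5c.
Inner hash: sum = 127+94+54+103+48+112+100 = 638 → 02 7e.
Outer hash (recomputed tag): sum = 21+52+92+2+126 = 293 → 01 25.
Recomputed tag = 0125; claimed = 0125 → match.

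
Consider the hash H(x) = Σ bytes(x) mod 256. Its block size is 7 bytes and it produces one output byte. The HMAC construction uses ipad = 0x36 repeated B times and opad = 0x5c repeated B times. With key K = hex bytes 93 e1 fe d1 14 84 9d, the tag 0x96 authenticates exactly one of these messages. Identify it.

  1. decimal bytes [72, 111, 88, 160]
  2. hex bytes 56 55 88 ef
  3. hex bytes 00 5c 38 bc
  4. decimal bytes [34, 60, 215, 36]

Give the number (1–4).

3

Key hex bytes 93 e1 fe d1 14 84 9d is exactly B = 7 bytes: K' = 93 e1 fe d1 14 84 9d.
K' ⊕ ipad = a5 d7 c8 e7 22 b2 ab; K' ⊕ opad = cf bd a2 8d 48 d8 c1.
m1: inner = H(a5 d7 c8 e7 22 b2 ab 48 6f 58 a0) = 59; tag = H(cf bd a2 8d 48 d8 c1 59) = f5
m2: inner = H(a5 d7 c8 e7 22 b2 ab 56 55 88 ef) = cc; tag = H(cf bd a2 8d 48 d8 c1 cc) = 68
m3: inner = H(a5 d7 c8 e7 22 b2 ab 00 5c 38 bc) = fa; tag = H(cf bd a2 8d 48 d8 c1 fa) = 96 ← matches
m4: inner = H(a5 d7 c8 e7 22 b2 ab 22 3c d7 24) = 03; tag = H(cf bd a2 8d 48 d8 c1 03) = 9f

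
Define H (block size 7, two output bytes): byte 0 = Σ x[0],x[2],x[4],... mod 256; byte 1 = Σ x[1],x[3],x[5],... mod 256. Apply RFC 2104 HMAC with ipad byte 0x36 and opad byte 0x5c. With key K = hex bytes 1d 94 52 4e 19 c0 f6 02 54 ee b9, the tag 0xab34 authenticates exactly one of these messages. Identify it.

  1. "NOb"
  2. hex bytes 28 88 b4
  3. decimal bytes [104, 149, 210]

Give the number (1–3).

Key hex bytes 1d 94 52 4e 19 c0 f6 02 54 ee b9 is 11 bytes > B = 7, so hash it first: H(key) = 8b 92, then zero-pad to 7 bytes: K' = 8b 92 00 00 00 00 00.
K' ⊕ ipad = bd a4 36 36 36 36 36; K' ⊕ opad = d7 ce 5c 5c 5c 5c 5c.
m1: inner = H(bd a4 36 36 36 36 36 4e 4f 62) = ae c0; tag = H(d7 ce 5c 5c 5c 5c 5c ae c0) = ab34 ← matches
m2: inner = H(bd a4 36 36 36 36 36 28 88 b4) = e7 ec; tag = H(d7 ce 5c 5c 5c 5c 5c e7 ec) = d76d
m3: inner = H(bd a4 36 36 36 36 36 68 95 d2) = f4 4a; tag = H(d7 ce 5c 5c 5c 5c 5c f4 4a) = 357a

1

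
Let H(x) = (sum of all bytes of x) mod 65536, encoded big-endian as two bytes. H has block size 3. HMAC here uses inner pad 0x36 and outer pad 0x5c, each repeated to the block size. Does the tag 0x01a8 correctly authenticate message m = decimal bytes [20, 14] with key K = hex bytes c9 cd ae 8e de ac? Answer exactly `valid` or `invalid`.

valid

Key hex bytes c9 cd ae 8e de ac is 6 bytes > B = 3, so hash it first: H(key) = 04 5c, then zero-pad to 3 bytes: K' = 04 5c 00.
K' ⊕ ipad = 32 6a 36; K' ⊕ opad = 58 00 5c.
Inner hash: sum = 50+106+54+20+14 = 244 → 00 f4.
Outer hash (recomputed tag): sum = 88+0+92+0+244 = 424 → 01 a8.
Recomputed tag = 01a8; claimed = 01a8 → match.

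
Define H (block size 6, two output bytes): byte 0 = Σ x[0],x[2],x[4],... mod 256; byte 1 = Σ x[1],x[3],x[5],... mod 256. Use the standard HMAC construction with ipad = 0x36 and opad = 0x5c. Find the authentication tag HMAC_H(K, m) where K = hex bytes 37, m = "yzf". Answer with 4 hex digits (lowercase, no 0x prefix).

6f30

Key hex bytes 37 is 1 byte ≤ B = 6; zero-pad to 6 bytes: K' = 37 00 00 00 00 00.
K' ⊕ ipad = 01 36 36 36 36 36.  K' ⊕ opad = 6b 5c 5c 5c 5c 5c.
Inner input = (K'⊕ipad) ∥ m = 01 36 36 36 36 36 ∥ 79 7a 66.
Inner hash: even-index sum = 332 mod 256 = 76; odd-index sum = 284 mod 256 = 28 → 4c 1c.
Outer input = (K'⊕opad) ∥ inner = 6b 5c 5c 5c 5c 5c ∥ 4c 1c.
Outer hash (tag): even-index sum = 367 mod 256 = 111; odd-index sum = 304 mod 256 = 48 → 6f 30.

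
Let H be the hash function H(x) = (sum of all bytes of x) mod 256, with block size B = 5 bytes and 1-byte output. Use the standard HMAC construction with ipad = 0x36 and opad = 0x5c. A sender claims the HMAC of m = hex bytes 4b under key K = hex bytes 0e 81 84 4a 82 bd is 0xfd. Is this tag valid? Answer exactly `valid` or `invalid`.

valid

Key hex bytes 0e 81 84 4a 82 bd is 6 bytes > B = 5, so hash it first: H(key) = 9c, then zero-pad to 5 bytes: K' = 9c 00 00 00 00.
K' ⊕ ipad = aa 36 36 36 36; K' ⊕ opad = c0 5c 5c 5c 5c.
Inner hash: sum = 170+54+54+54+54+75 = 461; mod 256 = 205 → cd.
Outer hash (recomputed tag): sum = 192+92+92+92+92+205 = 765; mod 256 = 253 → fd.
Recomputed tag = fd; claimed = fd → match.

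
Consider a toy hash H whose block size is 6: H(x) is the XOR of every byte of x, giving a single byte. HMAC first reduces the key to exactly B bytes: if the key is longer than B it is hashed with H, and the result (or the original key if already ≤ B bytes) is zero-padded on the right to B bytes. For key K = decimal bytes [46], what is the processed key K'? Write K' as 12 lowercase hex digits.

Key decimal bytes [46] = 2e is 1 byte ≤ B = 6; zero-pad to 6 bytes: K' = 2e 00 00 00 00 00.

2e0000000000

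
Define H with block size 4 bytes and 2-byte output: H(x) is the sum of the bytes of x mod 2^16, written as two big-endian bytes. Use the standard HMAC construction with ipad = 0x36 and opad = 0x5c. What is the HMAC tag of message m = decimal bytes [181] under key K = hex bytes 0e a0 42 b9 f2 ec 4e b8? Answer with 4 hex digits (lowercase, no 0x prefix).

01f1

Key hex bytes 0e a0 42 b9 f2 ec 4e b8 is 8 bytes > B = 4, so hash it first: H(key) = 04 8d, then zero-pad to 4 bytes: K' = 04 8d 00 00.
K' ⊕ ipad = 32 bb 36 36.  K' ⊕ opad = 58 d1 5c 5c.
Inner input = (K'⊕ipad) ∥ m = 32 bb 36 36 ∥ b5.
Inner hash: sum = 50+187+54+54+181 = 526 → 02 0e.
Outer input = (K'⊕opad) ∥ inner = 58 d1 5c 5c ∥ 02 0e.
Outer hash (tag): sum = 88+209+92+92+2+14 = 497 → 01 f1.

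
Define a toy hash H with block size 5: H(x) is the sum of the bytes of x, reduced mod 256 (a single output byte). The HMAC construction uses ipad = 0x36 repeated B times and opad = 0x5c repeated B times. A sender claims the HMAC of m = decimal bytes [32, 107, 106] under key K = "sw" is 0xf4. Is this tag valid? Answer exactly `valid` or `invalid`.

Key "sw" = 73 77 is 2 bytes ≤ B = 5; zero-pad to 5 bytes: K' = 73 77 00 00 00.
K' ⊕ ipad = 45 41 36 36 36; K' ⊕ opad = 2f 2b 5c 5c 5c.
Inner hash: sum = 69+65+54+54+54+32+107+106 = 541; mod 256 = 29 → 1d.
Outer hash (recomputed tag): sum = 47+43+92+92+92+29 = 395; mod 256 = 139 → 8b.
Recomputed tag = 8b; claimed = f4 → mismatch.

invalid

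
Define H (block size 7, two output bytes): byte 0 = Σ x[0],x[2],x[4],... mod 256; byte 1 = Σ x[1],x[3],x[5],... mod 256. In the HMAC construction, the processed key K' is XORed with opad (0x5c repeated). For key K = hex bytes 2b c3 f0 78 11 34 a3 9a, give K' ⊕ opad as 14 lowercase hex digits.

Key hex bytes 2b c3 f0 78 11 34 a3 9a is 8 bytes > B = 7, so hash it first: H(key) = cf 09, then zero-pad to 7 bytes: K' = cf 09 00 00 00 00 00.
XOR each byte with 0x5c: cf⊕5c=93, 09⊕5c=55, 00⊕5c=5c, 00⊕5c=5c, 00⊕5c=5c, 00⊕5c=5c, 00⊕5c=5c.

93555c5c5c5c5c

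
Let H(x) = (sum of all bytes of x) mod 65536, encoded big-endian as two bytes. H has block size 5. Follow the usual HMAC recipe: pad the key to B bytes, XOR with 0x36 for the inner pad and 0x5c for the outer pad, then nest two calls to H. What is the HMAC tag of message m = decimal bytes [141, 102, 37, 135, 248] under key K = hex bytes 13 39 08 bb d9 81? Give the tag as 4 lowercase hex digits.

0276

Key hex bytes 13 39 08 bb d9 81 is 6 bytes > B = 5, so hash it first: H(key) = 02 69, then zero-pad to 5 bytes: K' = 02 69 00 00 00.
K' ⊕ ipad = 34 5f 36 36 36.  K' ⊕ opad = 5e 35 5c 5c 5c.
Inner input = (K'⊕ipad) ∥ m = 34 5f 36 36 36 ∥ 8d 66 25 87 f8.
Inner hash: sum = 52+95+54+54+54+141+102+37+135+248 = 972 → 03 cc.
Outer input = (K'⊕opad) ∥ inner = 5e 35 5c 5c 5c ∥ 03 cc.
Outer hash (tag): sum = 94+53+92+92+92+3+204 = 630 → 02 76.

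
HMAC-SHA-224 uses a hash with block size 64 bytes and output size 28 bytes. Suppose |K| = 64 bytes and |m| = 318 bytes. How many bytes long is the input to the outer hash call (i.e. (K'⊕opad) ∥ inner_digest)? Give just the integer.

92

Key is 64 ≤ 64 bytes, zero-padded: |K'| = 64.
Outer input = (K'⊕opad) ∥ H(inner) → 64 + 28 = 92 bytes.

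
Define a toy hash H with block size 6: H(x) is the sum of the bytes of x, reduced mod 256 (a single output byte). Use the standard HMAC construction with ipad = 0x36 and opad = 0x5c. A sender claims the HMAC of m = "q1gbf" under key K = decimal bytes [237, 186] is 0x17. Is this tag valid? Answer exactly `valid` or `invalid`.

valid

Key decimal bytes [237, 186] = ed ba is 2 bytes ≤ B = 6; zero-pad to 6 bytes: K' = ed ba 00 00 00 00.
K' ⊕ ipad = db 8c 36 36 36 36; K' ⊕ opad = b1 e6 5c 5c 5c 5c.
Inner hash: sum = 219+140+54+54+54+54+113+49+103+98+102 = 1040; mod 256 = 16 → 10.
Outer hash (recomputed tag): sum = 177+230+92+92+92+92+16 = 791; mod 256 = 23 → 17.
Recomputed tag = 17; claimed = 17 → match.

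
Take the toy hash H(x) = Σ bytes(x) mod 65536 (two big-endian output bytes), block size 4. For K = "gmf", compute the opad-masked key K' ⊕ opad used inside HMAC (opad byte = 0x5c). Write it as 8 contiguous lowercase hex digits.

3b313a5c

Key "gmf" = 67 6d 66 is 3 bytes ≤ B = 4; zero-pad to 4 bytes: K' = 67 6d 66 00.
XOR each byte with 0x5c: 67⊕5c=3b, 6d⊕5c=31, 66⊕5c=3a, 00⊕5c=5c.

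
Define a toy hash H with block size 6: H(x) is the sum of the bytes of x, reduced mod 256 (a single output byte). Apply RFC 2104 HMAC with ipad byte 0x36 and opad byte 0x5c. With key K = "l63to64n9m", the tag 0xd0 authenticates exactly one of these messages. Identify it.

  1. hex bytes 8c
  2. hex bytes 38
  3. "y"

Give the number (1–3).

Key "l63to64n9m" = 6c 36 33 74 6f 36 34 6e 39 6d is 10 bytes > B = 6, so hash it first: H(key) = 36, then zero-pad to 6 bytes: K' = 36 00 00 00 00 00.
K' ⊕ ipad = 00 36 36 36 36 36; K' ⊕ opad = 6a 5c 5c 5c 5c 5c.
m1: inner = H(00 36 36 36 36 36 8c) = 9a; tag = H(6a 5c 5c 5c 5c 5c 9a) = d0 ← matches
m2: inner = H(00 36 36 36 36 36 38) = 46; tag = H(6a 5c 5c 5c 5c 5c 46) = 7c
m3: inner = H(00 36 36 36 36 36 79) = 87; tag = H(6a 5c 5c 5c 5c 5c 87) = bd

1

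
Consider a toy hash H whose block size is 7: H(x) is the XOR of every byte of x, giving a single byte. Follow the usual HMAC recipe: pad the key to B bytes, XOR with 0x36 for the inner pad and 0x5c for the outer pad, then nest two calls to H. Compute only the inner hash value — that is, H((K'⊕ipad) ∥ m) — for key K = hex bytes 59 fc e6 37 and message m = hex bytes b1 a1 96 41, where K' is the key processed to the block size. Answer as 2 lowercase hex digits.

Key hex bytes 59 fc e6 37 is 4 bytes ≤ B = 7; zero-pad to 7 bytes: K' = 59 fc e6 37 00 00 00.
K' ⊕ ipad = 6f ca d0 01 36 36 36.
Inner input = 6f ca d0 01 36 36 36 ∥ b1 a1 96 41.
Inner hash: XOR 6f⊕ca⊕d0⊕01⊕36⊕36⊕36⊕b1⊕a1⊕96⊕41 = 85.

85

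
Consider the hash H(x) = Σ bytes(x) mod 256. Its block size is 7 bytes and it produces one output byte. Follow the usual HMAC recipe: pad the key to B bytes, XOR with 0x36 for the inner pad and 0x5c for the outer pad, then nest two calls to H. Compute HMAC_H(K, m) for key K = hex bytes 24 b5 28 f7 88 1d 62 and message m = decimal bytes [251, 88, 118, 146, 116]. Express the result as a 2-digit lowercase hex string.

53

Key hex bytes 24 b5 28 f7 88 1d 62 is exactly B = 7 bytes: K' = 24 b5 28 f7 88 1d 62.
K' ⊕ ipad = 12 83 1e c1 be 2b 54.  K' ⊕ opad = 78 e9 74 ab d4 41 3e.
Inner input = (K'⊕ipad) ∥ m = 12 83 1e c1 be 2b 54 ∥ fb 58 76 92 74.
Inner hash: sum = 18+131+30+193+190+43+84+251+88+118+146+116 = 1408; mod 256 = 128 → 80.
Outer input = (K'⊕opad) ∥ inner = 78 e9 74 ab d4 41 3e ∥ 80.
Outer hash (tag): sum = 120+233+116+171+212+65+62+128 = 1107; mod 256 = 83 → 53.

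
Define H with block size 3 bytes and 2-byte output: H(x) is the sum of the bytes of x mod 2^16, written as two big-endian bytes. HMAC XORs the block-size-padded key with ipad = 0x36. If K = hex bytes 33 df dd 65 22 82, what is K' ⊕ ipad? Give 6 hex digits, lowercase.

34ce36

Key hex bytes 33 df dd 65 22 82 is 6 bytes > B = 3, so hash it first: H(key) = 02 f8, then zero-pad to 3 bytes: K' = 02 f8 00.
XOR each byte with 0x36: 02⊕36=34, f8⊕36=ce, 00⊕36=36.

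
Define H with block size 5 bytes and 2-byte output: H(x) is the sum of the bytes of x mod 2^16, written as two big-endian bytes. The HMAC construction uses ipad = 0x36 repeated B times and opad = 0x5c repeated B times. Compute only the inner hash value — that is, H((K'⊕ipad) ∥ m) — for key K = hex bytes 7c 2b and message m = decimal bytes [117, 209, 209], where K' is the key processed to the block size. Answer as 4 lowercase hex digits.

Key hex bytes 7c 2b is 2 bytes ≤ B = 5; zero-pad to 5 bytes: K' = 7c 2b 00 00 00.
K' ⊕ ipad = 4a 1d 36 36 36.
Inner input = 4a 1d 36 36 36 ∥ 75 d1 d1.
Inner hash: sum = 74+29+54+54+54+117+209+209 = 800 → 03 20.

0320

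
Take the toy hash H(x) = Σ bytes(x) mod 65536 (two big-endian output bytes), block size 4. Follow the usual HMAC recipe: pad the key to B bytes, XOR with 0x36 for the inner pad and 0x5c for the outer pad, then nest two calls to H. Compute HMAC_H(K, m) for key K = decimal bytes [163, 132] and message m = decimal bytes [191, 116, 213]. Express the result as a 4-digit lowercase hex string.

Key decimal bytes [163, 132] = a3 84 is 2 bytes ≤ B = 4; zero-pad to 4 bytes: K' = a3 84 00 00.
K' ⊕ ipad = 95 b2 36 36.  K' ⊕ opad = ff d8 5c 5c.
Inner input = (K'⊕ipad) ∥ m = 95 b2 36 36 ∥ bf 74 d5.
Inner hash: sum = 149+178+54+54+191+116+213 = 955 → 03 bb.
Outer input = (K'⊕opad) ∥ inner = ff d8 5c 5c ∥ 03 bb.
Outer hash (tag): sum = 255+216+92+92+3+187 = 845 → 03 4d.

034d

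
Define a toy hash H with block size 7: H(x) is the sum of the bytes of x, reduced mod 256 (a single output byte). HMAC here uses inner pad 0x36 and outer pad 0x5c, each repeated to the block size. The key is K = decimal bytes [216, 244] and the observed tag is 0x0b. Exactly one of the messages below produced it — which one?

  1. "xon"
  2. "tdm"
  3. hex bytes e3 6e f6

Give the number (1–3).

1

Key decimal bytes [216, 244] = d8 f4 is 2 bytes ≤ B = 7; zero-pad to 7 bytes: K' = d8 f4 00 00 00 00 00.
K' ⊕ ipad = ee c2 36 36 36 36 36; K' ⊕ opad = 84 a8 5c 5c 5c 5c 5c.
m1: inner = H(ee c2 36 36 36 36 36 78 6f 6e) = 13; tag = H(84 a8 5c 5c 5c 5c 5c 13) = 0b ← matches
m2: inner = H(ee c2 36 36 36 36 36 74 64 6d) = 03; tag = H(84 a8 5c 5c 5c 5c 5c 03) = fb
m3: inner = H(ee c2 36 36 36 36 36 e3 6e f6) = 05; tag = H(84 a8 5c 5c 5c 5c 5c 05) = fd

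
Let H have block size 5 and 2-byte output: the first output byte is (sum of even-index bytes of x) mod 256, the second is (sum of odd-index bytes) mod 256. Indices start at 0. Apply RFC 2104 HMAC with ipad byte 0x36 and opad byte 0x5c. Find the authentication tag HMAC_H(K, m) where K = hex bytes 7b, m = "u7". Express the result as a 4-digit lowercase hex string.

Key hex bytes 7b is 1 byte ≤ B = 5; zero-pad to 5 bytes: K' = 7b 00 00 00 00.
K' ⊕ ipad = 4d 36 36 36 36.  K' ⊕ opad = 27 5c 5c 5c 5c.
Inner input = (K'⊕ipad) ∥ m = 4d 36 36 36 36 ∥ 75 37.
Inner hash: even-index sum = 240 mod 256 = 240; odd-index sum = 225 mod 256 = 225 → f0 e1.
Outer input = (K'⊕opad) ∥ inner = 27 5c 5c 5c 5c ∥ f0 e1.
Outer hash (tag): even-index sum = 448 mod 256 = 192; odd-index sum = 424 mod 256 = 168 → c0 a8.

c0a8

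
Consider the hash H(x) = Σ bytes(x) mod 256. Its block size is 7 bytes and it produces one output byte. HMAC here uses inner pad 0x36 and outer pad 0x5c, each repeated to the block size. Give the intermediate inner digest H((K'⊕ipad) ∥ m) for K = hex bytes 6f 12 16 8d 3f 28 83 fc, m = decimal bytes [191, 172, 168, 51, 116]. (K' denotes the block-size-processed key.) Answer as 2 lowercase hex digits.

Key hex bytes 6f 12 16 8d 3f 28 83 fc is 8 bytes > B = 7, so hash it first: H(key) = 0a, then zero-pad to 7 bytes: K' = 0a 00 00 00 00 00 00.
K' ⊕ ipad = 3c 36 36 36 36 36 36.
Inner input = 3c 36 36 36 36 36 36 ∥ bf ac a8 33 74.
Inner hash: sum = 60+54+54+54+54+54+54+191+172+168+51+116 = 1082; mod 256 = 58 → 3a.

3a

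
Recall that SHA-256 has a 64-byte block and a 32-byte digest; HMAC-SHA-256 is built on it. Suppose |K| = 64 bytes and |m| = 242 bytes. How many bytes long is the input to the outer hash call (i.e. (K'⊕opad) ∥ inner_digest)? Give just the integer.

96

Key is 64 ≤ 64 bytes, zero-padded: |K'| = 64.
Outer input = (K'⊕opad) ∥ H(inner) → 64 + 32 = 96 bytes.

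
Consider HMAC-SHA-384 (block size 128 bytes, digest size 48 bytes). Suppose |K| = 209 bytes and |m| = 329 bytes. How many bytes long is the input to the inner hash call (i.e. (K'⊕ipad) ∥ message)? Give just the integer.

Key is 209 > 128 bytes, so it is hashed to 48 bytes then zero-padded to 128: |K'| = 128.
Inner input = (K'⊕ipad) ∥ m → 128 + 329 = 457 bytes.

457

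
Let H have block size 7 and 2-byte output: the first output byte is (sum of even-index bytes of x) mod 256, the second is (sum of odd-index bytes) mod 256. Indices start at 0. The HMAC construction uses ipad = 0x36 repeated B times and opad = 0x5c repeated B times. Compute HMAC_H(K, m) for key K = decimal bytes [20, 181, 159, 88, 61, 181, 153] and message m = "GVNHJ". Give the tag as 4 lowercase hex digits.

Key decimal bytes [20, 181, 159, 88, 61, 181, 153] = 14 b5 9f 58 3d b5 99 is exactly B = 7 bytes: K' = 14 b5 9f 58 3d b5 99.
K' ⊕ ipad = 22 83 a9 6e 0b 83 af.  K' ⊕ opad = 48 e9 c3 04 61 e9 c5.
Inner input = (K'⊕ipad) ∥ m = 22 83 a9 6e 0b 83 af ∥ 47 56 4e 48 4a.
Inner hash: even-index sum = 547 mod 256 = 35; odd-index sum = 595 mod 256 = 83 → 23 53.
Outer input = (K'⊕opad) ∥ inner = 48 e9 c3 04 61 e9 c5 ∥ 23 53.
Outer hash (tag): even-index sum = 644 mod 256 = 132; odd-index sum = 505 mod 256 = 249 → 84 f9.

84f9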